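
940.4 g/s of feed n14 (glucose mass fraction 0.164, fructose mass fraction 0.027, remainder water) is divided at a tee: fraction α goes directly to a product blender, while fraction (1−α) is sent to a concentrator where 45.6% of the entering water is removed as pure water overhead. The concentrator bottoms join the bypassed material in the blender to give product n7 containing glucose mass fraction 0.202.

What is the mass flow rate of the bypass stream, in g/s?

All 940.4×0.164 = 154.23 g/s of glucose reaches n7, so n7 = 154.23/0.202 = 763.49 g/s and vapour = 176.91 g/s.
The evaporator receives (1−α)·940.4 of feed at 0.809 water and removes 0.456 of that water:
0.456×0.809×(1−α)×940.4 = 176.91
(1−α) = 176.91/346.92 = 0.5099;  α = 0.4901.
Bypass flow = 0.4901×940.4 = 460.85 g/s.

460.9 g/s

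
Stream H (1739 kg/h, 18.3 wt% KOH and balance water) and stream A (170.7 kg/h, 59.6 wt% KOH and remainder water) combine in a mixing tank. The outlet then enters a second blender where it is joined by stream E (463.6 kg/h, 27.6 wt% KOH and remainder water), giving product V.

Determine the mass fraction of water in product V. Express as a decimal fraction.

Overall, product flow = 2373.3 kg/h.
water in = 1739×0.817 + 170.7×0.404 + 463.6×0.724 = 1825.4 kg/h.
water fraction in V = 0.769.

0.769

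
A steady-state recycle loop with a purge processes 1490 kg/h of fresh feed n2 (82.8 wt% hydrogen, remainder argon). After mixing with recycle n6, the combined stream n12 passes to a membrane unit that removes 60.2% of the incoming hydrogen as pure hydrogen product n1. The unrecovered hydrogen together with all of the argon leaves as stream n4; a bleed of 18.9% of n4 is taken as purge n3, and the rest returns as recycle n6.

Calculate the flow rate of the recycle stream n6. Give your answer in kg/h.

1688 kg/h

argon enters only via n2 and leaves only via the purge: 1490×0.172 = 0.189×(argon in n4), and the membrane unit passes all argon, so argon in n12 = argon in n4 = 1356 kg/h.
hydrogen in n12: m_A = 1490×0.828 + (1−0.189)·(1−0.602)·m_A, so m_A = 1233.7/0.6772 = 1821.7 kg/h.
n4 = (1−0.602)×1821.7 + 1356 = 2081 kg/h.
Recycle n6 = (1−0.189)×2081 = 1687.7 kg/h.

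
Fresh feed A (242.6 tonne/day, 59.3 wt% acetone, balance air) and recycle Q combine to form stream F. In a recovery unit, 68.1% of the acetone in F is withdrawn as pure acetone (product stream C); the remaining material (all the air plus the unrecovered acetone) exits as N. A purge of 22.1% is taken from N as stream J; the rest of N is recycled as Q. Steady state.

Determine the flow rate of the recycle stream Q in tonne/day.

395.6 tonne/day

air enters only via A and leaves only via the purge: 242.6×0.407 = 0.221×(air in N), and the recovery unit passes all air, so air in F = air in N = 446.78 tonne/day.
acetone in F: m_A = 242.6×0.593 + (1−0.221)·(1−0.681)·m_A, so m_A = 143.86/0.7515 = 191.43 tonne/day.
N = (1−0.681)×191.43 + 446.78 = 507.85 tonne/day.
Recycle Q = (1−0.221)×507.85 = 395.61 tonne/day.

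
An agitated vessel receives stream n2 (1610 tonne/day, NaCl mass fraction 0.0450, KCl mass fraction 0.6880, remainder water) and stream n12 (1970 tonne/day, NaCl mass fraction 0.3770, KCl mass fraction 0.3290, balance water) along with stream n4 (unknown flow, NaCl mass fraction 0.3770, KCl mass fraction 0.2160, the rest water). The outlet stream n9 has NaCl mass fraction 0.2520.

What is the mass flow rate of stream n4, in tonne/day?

Let n4 be the unknown flow. Total out = 3580 + n4.
NaCl balance: 815.14 + 0.377·n4 = 0.252·(3580 + n4)
(0.377 − 0.252)·n4 = 0.252×3580 − 815.14 = 87.02
n4 = 87.02 / 0.125 = 696.16 tonne/day

696.2 tonne/day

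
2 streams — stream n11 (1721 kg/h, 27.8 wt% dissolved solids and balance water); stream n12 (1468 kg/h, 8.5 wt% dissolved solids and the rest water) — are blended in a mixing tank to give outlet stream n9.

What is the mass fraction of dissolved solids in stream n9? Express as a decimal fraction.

0.189

Total flow out = 1721 + 1468 = 3189 kg/h.
dissolved solids in = 1721×0.278 + 1468×0.085 = 603.22 kg/h.
dissolved solids mass fraction in n9 = 603.22/3189 = 0.189.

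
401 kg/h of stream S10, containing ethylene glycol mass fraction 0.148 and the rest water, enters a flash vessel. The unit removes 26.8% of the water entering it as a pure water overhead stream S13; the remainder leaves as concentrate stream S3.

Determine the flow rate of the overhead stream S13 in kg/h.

91.56 kg/h

water entering = 401×0.852 = 341.65 kg/h; overhead removed = 0.268×341.65 = 91.563 kg/h.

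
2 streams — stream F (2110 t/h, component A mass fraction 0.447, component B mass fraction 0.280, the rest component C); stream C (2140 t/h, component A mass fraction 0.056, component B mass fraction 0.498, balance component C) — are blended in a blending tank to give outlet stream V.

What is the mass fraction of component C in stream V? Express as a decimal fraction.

Total flow out = 2110 + 2140 = 4250 t/h.
component C in = 2110×0.273 + 2140×0.446 = 1530.5 t/h.
component C mass fraction in V = 1530.5/4250 = 0.360.

0.360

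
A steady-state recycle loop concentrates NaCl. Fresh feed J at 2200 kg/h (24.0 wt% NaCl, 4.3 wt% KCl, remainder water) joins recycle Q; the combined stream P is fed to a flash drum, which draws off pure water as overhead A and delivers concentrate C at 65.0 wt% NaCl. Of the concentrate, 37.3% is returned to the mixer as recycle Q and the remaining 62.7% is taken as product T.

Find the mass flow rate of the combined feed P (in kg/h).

Overall NaCl balance (none leaves overhead): NaCl in fresh feed = NaCl in product, i.e. 2200×0.240 = (1−0.373)·C·0.650.
C = 528/(0.650×0.627) = 1295.5 kg/h.
Recycle Q = 0.373×1295.5 = 483.24 kg/h.
Combined feed P = 2200 + 483.24 = 2683.2 kg/h.

2683 kg/h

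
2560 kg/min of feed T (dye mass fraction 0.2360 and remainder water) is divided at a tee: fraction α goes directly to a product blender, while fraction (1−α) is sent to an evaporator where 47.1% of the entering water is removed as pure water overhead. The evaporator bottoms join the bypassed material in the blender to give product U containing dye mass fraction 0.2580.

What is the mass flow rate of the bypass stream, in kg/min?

1953 kg/min

All 2560×0.236 = 604.16 kg/min of dye reaches U, so U = 604.16/0.258 = 2341.7 kg/min and vapour = 218.29 kg/min.
The evaporator receives (1−α)·2560 of feed at 0.764 water and removes 0.471 of that water:
0.471×0.764×(1−α)×2560 = 218.29
(1−α) = 218.29/921.2 = 0.2370;  α = 0.7630.
Bypass flow = 0.7630×2560 = 1953.4 kg/min.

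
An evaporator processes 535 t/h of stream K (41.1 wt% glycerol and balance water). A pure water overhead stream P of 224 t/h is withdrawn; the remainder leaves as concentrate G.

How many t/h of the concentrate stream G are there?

311 t/h

Concentrate = 535 − 224 = 311 t/h.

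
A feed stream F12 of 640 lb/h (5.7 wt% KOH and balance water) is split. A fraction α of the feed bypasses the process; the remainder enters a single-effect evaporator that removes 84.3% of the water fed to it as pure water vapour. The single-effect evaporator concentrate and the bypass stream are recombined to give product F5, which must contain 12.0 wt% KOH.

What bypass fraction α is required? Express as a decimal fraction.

0.340

All 640×0.057 = 36.48 lb/h of KOH reaches F5, so F5 = 36.48/0.120 = 304 lb/h and vapour = 336 lb/h.
The evaporator receives (1−α)·640 of feed at 0.943 water and removes 0.843 of that water:
0.843×0.943×(1−α)×640 = 336
(1−α) = 336/508.77 = 0.6604;  α = 0.3396.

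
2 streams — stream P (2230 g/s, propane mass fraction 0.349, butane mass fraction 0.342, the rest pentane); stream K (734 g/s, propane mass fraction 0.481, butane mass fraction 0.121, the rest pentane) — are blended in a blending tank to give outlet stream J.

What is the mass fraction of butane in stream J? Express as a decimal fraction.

Total flow out = 2230 + 734 = 2964 g/s.
butane in = 2230×0.342 + 734×0.121 = 851.47 g/s.
butane mass fraction in J = 851.47/2964 = 0.287.

0.287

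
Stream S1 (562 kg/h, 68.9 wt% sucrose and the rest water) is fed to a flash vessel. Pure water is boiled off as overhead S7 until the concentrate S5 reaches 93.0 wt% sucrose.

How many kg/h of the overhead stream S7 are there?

sucrose is conserved: 562×0.689 = 387.22 kg/h all reports to the concentrate.
Concentrate = 387.22/(target fraction) = 416.36 kg/h.
Overhead = 562 − 416.36 = 145.64 kg/h.

145.6 kg/h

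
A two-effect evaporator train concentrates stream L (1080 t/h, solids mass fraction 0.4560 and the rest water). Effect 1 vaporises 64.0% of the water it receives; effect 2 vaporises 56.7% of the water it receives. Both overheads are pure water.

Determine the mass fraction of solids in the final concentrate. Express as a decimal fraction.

0.8432

water in feed = 1080×0.544 = 587.52 t/h.
After stage 1: water left = (1−0.640)×587.52 = 211.51; stream total = 703.99 t/h.
After stage 2: water left = (1−0.567)×211.51 = 91.583; final concentrate = 584.06 t/h.
solids fraction = 492.48/584.06 = 0.8432.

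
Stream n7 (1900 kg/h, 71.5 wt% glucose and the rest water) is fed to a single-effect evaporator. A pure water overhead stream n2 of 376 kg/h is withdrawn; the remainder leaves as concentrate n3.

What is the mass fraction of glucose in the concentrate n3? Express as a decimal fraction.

glucose is not removed: 1900×0.715 = 1358.5 kg/h of glucose enters n3.
Concentrate = 1900 − 376 = 1524 kg/h.
Mass fraction = 1358.5/1524 = 0.891.

0.891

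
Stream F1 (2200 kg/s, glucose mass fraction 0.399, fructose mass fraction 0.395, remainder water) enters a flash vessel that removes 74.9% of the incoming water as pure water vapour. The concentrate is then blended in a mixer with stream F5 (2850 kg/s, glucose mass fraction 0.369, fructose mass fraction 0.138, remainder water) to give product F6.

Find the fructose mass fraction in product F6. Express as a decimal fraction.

Vapour removed = 0.749×0.206×2200 = 339.45 kg/s; concentrate = 1860.6 kg/s.
fructose reaching the mixer = 869 (from concentrate) + 2850×0.138 = 1262.3 kg/s.
Product flow = 1860.6 + 2850 = 4710.6 kg/s; fructose fraction = 0.268.

0.268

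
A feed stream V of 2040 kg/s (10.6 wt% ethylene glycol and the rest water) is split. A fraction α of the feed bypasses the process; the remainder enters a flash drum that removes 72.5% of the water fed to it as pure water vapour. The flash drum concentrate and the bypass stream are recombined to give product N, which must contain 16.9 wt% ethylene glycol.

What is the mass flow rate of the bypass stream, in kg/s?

All 2040×0.106 = 216.24 kg/s of ethylene glycol reaches N, so N = 216.24/0.169 = 1279.5 kg/s and vapour = 760.47 kg/s.
The evaporator receives (1−α)·2040 of feed at 0.894 water and removes 0.725 of that water:
0.725×0.894×(1−α)×2040 = 760.47
(1−α) = 760.47/1322.2 = 0.5751;  α = 0.4249.
Bypass flow = 0.4249×2040 = 866.7 kg/s.

866.7 kg/s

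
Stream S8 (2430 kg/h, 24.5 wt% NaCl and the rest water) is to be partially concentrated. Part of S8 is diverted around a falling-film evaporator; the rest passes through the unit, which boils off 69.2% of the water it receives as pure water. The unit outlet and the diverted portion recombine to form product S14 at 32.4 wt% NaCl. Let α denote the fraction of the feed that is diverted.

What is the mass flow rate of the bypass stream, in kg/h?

All 2430×0.245 = 595.35 kg/h of NaCl reaches S14, so S14 = 595.35/0.324 = 1837.5 kg/h and vapour = 592.5 kg/h.
The evaporator receives (1−α)·2430 of feed at 0.755 water and removes 0.692 of that water:
0.692×0.755×(1−α)×2430 = 592.5
(1−α) = 592.5/1269.6 = 0.4667;  α = 0.5333.
Bypass flow = 0.5333×2430 = 1295.9 kg/h.

1296 kg/h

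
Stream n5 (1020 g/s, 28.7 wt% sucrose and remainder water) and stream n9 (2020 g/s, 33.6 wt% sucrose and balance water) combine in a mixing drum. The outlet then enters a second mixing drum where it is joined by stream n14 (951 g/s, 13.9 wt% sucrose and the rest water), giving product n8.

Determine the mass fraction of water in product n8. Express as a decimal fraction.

Overall, product flow = 3991 g/s.
water in = 1020×0.713 + 2020×0.664 + 951×0.861 = 2887.4 g/s.
water fraction in n8 = 0.723.

0.723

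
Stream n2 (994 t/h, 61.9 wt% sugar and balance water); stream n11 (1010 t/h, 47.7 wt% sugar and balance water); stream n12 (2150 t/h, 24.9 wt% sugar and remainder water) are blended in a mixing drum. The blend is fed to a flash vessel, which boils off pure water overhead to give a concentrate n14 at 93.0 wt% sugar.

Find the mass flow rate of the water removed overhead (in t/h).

2399 t/h

sugar entering = 994×0.619 + 1010×0.477 + 2150×0.249 = 1632.4 t/h.
All sugar reports to n14, so n14 = 1632.4/0.930 = 1755.3 t/h.
Total feed = 4154 t/h; overhead = 4154 − 1755.3 = 2398.7 t/h.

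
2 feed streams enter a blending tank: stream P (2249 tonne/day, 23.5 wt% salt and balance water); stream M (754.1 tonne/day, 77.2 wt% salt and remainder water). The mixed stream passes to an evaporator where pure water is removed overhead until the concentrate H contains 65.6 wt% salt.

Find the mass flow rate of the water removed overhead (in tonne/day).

salt entering = 2249×0.235 + 754.1×0.772 = 1110.7 tonne/day.
All salt reports to H, so H = 1110.7/0.656 = 1693.1 tonne/day.
Total feed = 3003.1 tonne/day; overhead = 3003.1 − 1693.1 = 1310 tonne/day.

1310 tonne/day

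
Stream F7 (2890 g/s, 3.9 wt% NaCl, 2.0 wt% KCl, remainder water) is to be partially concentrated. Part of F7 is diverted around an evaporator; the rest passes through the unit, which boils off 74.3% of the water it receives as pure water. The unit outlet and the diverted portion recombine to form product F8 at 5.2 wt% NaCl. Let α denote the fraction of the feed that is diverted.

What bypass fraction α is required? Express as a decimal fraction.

All 2890×0.039 = 112.71 g/s of NaCl reaches F8, so F8 = 112.71/0.052 = 2167.5 g/s and vapour = 722.5 g/s.
The evaporator receives (1−α)·2890 of feed at 0.941 water and removes 0.743 of that water:
0.743×0.941×(1−α)×2890 = 722.5
(1−α) = 722.5/2020.6 = 0.3576;  α = 0.6424.

0.642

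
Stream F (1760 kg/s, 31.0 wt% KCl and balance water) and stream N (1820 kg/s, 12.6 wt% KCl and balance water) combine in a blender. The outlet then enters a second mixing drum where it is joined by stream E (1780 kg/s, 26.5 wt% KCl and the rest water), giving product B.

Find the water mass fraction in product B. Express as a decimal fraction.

Overall, product flow = 5360 kg/s.
water in = 1760×0.690 + 1820×0.874 + 1780×0.735 = 4113.4 kg/s.
water fraction in B = 0.7674.

0.7674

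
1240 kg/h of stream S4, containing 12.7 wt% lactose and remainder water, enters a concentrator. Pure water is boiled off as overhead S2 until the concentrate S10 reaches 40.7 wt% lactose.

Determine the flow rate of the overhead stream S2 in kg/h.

lactose is conserved: 1240×0.127 = 157.48 kg/h all reports to the concentrate.
Concentrate = 157.48/(target fraction) = 386.93 kg/h.
Overhead = 1240 − 386.93 = 853.07 kg/h.

853.1 kg/h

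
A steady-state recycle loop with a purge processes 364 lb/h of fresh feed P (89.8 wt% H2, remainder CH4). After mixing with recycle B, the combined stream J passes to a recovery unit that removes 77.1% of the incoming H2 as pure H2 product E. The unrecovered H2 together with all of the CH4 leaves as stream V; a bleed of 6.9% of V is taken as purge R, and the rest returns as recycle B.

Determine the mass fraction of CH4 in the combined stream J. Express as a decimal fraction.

0.564

CH4 enters only via P and leaves only via the purge: 364×0.102 = 0.069×(CH4 in V), and the recovery unit passes all CH4, so CH4 in J = CH4 in V = 538.09 lb/h.
H2 in J: m_A = 364×0.898 + (1−0.069)·(1−0.771)·m_A, so m_A = 326.87/0.7868 = 415.44 lb/h.
J = 415.44 + 538.09 = 953.53 lb/h.
CH4 fraction in J = 538.09/953.53 = 0.564.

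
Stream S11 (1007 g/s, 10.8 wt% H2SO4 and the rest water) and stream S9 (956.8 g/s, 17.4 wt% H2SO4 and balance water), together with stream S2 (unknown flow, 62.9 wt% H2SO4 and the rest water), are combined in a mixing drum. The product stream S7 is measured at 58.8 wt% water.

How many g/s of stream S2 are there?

2460 g/s

Let S2 be the unknown flow. Total out = 1963.8 + S2.
water balance: 1688.6 + 0.371·S2 = 0.588·(1963.8 + S2)
(0.371 − 0.588)·S2 = 0.588×1963.8 − 1688.6 = -533.85
S2 = -533.85 / -0.217 = 2460.1 g/s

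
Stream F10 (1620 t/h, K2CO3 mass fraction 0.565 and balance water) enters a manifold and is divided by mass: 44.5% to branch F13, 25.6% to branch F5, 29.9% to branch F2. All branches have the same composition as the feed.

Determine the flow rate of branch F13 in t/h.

720.9 t/h

Branch F13 flow = 0.445×1620 = 720.9 t/h.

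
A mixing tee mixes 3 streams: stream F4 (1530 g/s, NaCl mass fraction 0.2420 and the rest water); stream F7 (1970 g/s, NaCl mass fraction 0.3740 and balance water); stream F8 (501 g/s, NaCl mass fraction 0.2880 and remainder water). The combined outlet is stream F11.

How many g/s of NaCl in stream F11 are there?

NaCl out = NaCl in = 1530×0.242 + 1970×0.374 + 501×0.288 = 1251.3 g/s.

1251 g/s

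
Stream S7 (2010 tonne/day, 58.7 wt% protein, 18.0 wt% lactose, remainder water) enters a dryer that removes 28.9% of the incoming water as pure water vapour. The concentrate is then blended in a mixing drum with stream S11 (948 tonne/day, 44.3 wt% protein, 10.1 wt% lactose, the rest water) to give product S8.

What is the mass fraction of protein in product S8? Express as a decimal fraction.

0.5668

Vapour removed = 0.289×0.233×2010 = 135.35 tonne/day; concentrate = 1874.7 tonne/day.
protein reaching the mixer = 1179.9 (from concentrate) + 948×0.443 = 1599.8 tonne/day.
Product flow = 1874.7 + 948 = 2822.7 tonne/day; protein fraction = 0.5668.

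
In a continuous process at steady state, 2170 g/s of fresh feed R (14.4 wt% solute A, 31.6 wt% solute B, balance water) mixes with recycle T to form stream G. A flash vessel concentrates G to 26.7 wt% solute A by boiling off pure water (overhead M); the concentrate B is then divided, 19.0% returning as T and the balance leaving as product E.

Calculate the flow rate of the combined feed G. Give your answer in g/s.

Overall solute A balance (none leaves overhead): solute A in fresh feed = solute A in product, i.e. 2170×0.144 = (1−0.190)·B·0.267.
B = 312.48/(0.267×0.810) = 1444.9 g/s.
Recycle T = 0.190×1444.9 = 274.52 g/s.
Combined feed G = 2170 + 274.52 = 2444.5 g/s.

2445 g/s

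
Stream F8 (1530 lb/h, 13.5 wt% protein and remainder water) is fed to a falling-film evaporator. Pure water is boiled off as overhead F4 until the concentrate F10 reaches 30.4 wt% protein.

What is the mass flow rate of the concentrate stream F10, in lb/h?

protein is conserved: 1530×0.135 = 206.55 lb/h all reports to the concentrate.
Concentrate = 206.55/(target fraction) = 679.44 lb/h.

679.4 lb/h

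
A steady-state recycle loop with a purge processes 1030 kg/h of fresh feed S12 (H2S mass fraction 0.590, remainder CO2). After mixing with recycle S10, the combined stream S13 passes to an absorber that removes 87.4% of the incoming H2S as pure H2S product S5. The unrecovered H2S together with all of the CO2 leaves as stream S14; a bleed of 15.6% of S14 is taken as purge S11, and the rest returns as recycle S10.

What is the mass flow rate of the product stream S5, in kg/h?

H2S in S13: m_A = 1030×0.590 + (1−0.156)·(1−0.874)·m_A, so m_A = 607.7/0.8937 = 680.02 kg/h.
Product S5 = 0.874×680.02 = 594.33 kg/h.

594.3 kg/h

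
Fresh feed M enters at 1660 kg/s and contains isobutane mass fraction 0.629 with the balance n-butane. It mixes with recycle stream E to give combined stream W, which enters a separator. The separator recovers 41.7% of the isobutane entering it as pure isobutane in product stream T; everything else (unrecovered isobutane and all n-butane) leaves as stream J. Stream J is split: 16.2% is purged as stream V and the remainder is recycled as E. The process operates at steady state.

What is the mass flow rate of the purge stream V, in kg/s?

808.7 kg/s

n-butane enters only via M and leaves only via the purge: 1660×0.371 = 0.162×(n-butane in J), and the separator passes all n-butane, so n-butane in W = n-butane in J = 3801.6 kg/s.
isobutane in W: m_A = 1660×0.629 + (1−0.162)·(1−0.417)·m_A, so m_A = 1044.1/0.5114 = 2041.5 kg/s.
J = (1−0.417)×2041.5 + 3801.6 = 4991.8 kg/s.
Purge V = 0.162×4991.8 = 808.68 kg/s.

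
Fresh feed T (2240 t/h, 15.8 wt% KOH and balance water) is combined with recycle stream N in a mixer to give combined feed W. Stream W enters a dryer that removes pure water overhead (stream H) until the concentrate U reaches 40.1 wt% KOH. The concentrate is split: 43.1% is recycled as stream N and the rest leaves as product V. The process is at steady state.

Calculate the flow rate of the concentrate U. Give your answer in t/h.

Overall KOH balance (none leaves overhead): KOH in fresh feed = KOH in product, i.e. 2240×0.158 = (1−0.431)·U·0.401.
U = 353.92/(0.401×0.569) = 1551.1 t/h.

1551 t/h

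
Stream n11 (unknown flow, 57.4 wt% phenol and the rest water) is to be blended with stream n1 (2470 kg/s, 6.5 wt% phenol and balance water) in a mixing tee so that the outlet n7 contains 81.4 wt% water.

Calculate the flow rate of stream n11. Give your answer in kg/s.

Let n11 be the unknown flow. Total out = 2470 + n11.
water balance: 2309.5 + 0.426·n11 = 0.814·(2470 + n11)
(0.426 − 0.814)·n11 = 0.814×2470 − 2309.5 = -298.87
n11 = -298.87 / -0.388 = 770.28 kg/s

770.3 kg/s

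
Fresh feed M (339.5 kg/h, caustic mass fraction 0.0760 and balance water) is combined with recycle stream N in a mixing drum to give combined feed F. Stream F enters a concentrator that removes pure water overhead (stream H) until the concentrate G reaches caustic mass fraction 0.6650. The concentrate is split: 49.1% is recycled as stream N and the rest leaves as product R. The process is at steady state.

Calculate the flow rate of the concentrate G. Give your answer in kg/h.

Overall caustic balance (none leaves overhead): caustic in fresh feed = caustic in product, i.e. 339.5×0.076 = (1−0.491)·G·0.665.
G = 25.802/(0.665×0.509) = 76.228 kg/h.

76.23 kg/h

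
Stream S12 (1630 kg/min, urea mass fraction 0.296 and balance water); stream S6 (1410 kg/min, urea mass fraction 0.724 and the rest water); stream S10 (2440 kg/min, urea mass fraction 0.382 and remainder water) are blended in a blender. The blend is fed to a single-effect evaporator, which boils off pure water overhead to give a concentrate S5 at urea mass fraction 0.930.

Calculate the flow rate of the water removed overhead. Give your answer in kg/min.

2861 kg/min

urea entering = 1630×0.296 + 1410×0.724 + 2440×0.382 = 2435.4 kg/min.
All urea reports to S5, so S5 = 2435.4/0.930 = 2618.7 kg/min.
Total feed = 5480 kg/min; overhead = 5480 − 2618.7 = 2861.3 kg/min.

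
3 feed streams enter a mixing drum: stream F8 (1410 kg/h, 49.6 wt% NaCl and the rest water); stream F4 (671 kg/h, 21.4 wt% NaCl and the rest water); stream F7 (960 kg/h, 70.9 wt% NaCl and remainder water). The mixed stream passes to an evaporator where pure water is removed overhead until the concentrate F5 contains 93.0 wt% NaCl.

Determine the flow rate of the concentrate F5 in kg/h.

1638 kg/h

NaCl entering = 1410×0.496 + 671×0.214 + 960×0.709 = 1523.6 kg/h.
All NaCl reports to F5, so F5 = 1523.6/0.930 = 1638.3 kg/h.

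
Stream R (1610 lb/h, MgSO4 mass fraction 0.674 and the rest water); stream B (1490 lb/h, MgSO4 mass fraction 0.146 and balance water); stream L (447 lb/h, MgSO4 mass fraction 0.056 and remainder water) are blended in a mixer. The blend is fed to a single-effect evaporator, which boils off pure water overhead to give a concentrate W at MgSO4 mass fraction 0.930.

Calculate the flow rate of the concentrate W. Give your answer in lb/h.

MgSO4 entering = 1610×0.674 + 1490×0.146 + 447×0.056 = 1327.7 lb/h.
All MgSO4 reports to W, so W = 1327.7/0.930 = 1427.6 lb/h.

1428 lb/h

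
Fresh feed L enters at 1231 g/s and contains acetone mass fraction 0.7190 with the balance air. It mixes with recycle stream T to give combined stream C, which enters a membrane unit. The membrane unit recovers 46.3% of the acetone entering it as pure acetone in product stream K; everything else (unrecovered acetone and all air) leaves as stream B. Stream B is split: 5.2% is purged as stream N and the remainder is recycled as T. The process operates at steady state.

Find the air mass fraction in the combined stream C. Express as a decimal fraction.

0.7868

air enters only via L and leaves only via the purge: 1231×0.281 = 0.052×(air in B), and the membrane unit passes all air, so air in C = air in B = 6652.1 g/s.
acetone in C: m_A = 1231×0.719 + (1−0.052)·(1−0.463)·m_A, so m_A = 885.09/0.4909 = 1802.9 g/s.
C = 1802.9 + 6652.1 = 8455 g/s.
air fraction in C = 6652.1/8455 = 0.7868.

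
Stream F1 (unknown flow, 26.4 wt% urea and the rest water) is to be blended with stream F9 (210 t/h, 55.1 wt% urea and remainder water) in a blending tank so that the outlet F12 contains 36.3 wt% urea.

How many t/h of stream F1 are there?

Let F1 be the unknown flow. Total out = 210 + F1.
urea balance: 115.71 + 0.264·F1 = 0.363·(210 + F1)
(0.264 − 0.363)·F1 = 0.363×210 − 115.71 = -39.48
F1 = -39.48 / -0.099 = 398.79 t/h

398.8 t/h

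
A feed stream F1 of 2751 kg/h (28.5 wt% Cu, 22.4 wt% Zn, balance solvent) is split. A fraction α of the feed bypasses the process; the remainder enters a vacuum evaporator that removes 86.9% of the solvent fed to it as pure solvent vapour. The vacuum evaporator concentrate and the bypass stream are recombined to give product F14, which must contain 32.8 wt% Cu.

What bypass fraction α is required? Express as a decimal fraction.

0.693

All 2751×0.285 = 784.03 kg/h of Cu reaches F14, so F14 = 784.03/0.328 = 2390.4 kg/h and vapour = 360.65 kg/h.
The evaporator receives (1−α)·2751 of feed at 0.491 solvent and removes 0.869 of that solvent:
0.869×0.491×(1−α)×2751 = 360.65
(1−α) = 360.65/1173.8 = 0.3073;  α = 0.6927.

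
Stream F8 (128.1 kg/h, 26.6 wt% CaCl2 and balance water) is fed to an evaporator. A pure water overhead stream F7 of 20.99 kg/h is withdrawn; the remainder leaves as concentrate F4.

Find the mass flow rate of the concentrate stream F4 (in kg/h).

107.1 kg/h

Concentrate = 128.1 − 20.99 = 107.11 kg/h.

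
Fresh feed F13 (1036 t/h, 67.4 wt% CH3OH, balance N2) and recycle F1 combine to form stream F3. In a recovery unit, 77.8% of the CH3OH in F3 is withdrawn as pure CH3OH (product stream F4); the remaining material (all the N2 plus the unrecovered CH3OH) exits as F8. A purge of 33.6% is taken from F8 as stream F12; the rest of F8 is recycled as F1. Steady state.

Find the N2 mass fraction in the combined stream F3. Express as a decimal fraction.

0.551

N2 enters only via F13 and leaves only via the purge: 1036×0.326 = 0.336×(N2 in F8), and the recovery unit passes all N2, so N2 in F3 = N2 in F8 = 1005.2 t/h.
CH3OH in F3: m_A = 1036×0.674 + (1−0.336)·(1−0.778)·m_A, so m_A = 698.26/0.8526 = 818.99 t/h.
F3 = 818.99 + 1005.2 = 1824.2 t/h.
N2 fraction in F3 = 1005.2/1824.2 = 0.551.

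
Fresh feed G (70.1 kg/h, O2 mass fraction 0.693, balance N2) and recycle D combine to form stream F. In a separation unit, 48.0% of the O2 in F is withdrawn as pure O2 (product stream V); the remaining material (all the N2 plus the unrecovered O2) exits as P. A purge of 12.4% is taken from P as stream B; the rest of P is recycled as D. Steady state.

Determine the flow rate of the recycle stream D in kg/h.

192.7 kg/h

N2 enters only via G and leaves only via the purge: 70.1×0.307 = 0.124×(N2 in P), and the separation unit passes all N2, so N2 in F = N2 in P = 173.55 kg/h.
O2 in F: m_A = 70.1×0.693 + (1−0.124)·(1−0.480)·m_A, so m_A = 48.579/0.5445 = 89.221 kg/h.
P = (1−0.480)×89.221 + 173.55 = 219.95 kg/h.
Recycle D = (1−0.124)×219.95 = 192.68 kg/h.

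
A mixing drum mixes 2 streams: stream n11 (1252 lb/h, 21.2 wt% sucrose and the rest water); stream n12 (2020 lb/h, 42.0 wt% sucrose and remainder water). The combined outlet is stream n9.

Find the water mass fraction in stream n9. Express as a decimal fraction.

Total flow out = 1252 + 2020 = 3272 lb/h.
water in = 1252×0.788 + 2020×0.580 = 2158.2 lb/h.
water mass fraction in n9 = 2158.2/3272 = 0.660.

0.660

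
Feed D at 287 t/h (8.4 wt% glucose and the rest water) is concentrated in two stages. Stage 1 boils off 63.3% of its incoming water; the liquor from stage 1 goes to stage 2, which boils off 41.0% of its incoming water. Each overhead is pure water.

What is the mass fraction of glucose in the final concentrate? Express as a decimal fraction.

water in feed = 287×0.916 = 262.89 t/h.
After stage 1: water left = (1−0.633)×262.89 = 96.481; stream total = 120.59 t/h.
After stage 2: water left = (1−0.410)×96.481 = 56.924; final concentrate = 81.032 t/h.
glucose fraction = 24.108/81.032 = 0.298.

0.298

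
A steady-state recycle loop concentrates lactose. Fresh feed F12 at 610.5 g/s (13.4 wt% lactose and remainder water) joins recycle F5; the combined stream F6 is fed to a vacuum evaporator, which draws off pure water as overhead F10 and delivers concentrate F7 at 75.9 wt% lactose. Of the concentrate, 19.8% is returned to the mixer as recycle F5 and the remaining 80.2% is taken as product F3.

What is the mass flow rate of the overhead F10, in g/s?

502.7 g/s

Overall lactose balance (none leaves overhead): lactose in fresh feed = lactose in product, i.e. 610.5×0.134 = (1−0.198)·F7·0.759.
F7 = 81.807/(0.759×0.802) = 134.39 g/s.
Recycle F5 = 0.198×134.39 = 26.61 g/s.
Combined feed F6 = 610.5 + 26.61 = 637.11 g/s.
Overhead F10 = F6 − F7 = 637.11 − 134.39 = 502.72 g/s.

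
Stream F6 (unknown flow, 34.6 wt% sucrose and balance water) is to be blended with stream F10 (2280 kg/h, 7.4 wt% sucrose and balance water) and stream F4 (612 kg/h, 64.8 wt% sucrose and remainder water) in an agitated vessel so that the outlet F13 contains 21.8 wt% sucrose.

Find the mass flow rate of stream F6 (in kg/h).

Let F6 be the unknown flow. Total out = 2892 + F6.
sucrose balance: 565.3 + 0.346·F6 = 0.218·(2892 + F6)
(0.346 − 0.218)·F6 = 0.218×2892 − 565.3 = 65.16
F6 = 65.16 / 0.128 = 509.06 kg/h

509.1 kg/h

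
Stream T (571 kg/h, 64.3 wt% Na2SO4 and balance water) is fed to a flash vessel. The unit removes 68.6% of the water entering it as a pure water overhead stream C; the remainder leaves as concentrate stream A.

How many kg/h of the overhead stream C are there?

water entering = 571×0.357 = 203.85 kg/h; overhead removed = 0.686×203.85 = 139.84 kg/h.

139.8 kg/h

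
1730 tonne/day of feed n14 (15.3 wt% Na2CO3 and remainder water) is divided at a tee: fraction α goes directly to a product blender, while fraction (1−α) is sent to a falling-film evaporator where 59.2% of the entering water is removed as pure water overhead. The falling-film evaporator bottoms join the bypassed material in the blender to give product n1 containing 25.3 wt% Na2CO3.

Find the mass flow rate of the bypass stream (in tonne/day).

366.3 tonne/day

All 1730×0.153 = 264.69 tonne/day of Na2CO3 reaches n1, so n1 = 264.69/0.253 = 1046.2 tonne/day and vapour = 683.79 tonne/day.
The evaporator receives (1−α)·1730 of feed at 0.847 water and removes 0.592 of that water:
0.592×0.847×(1−α)×1730 = 683.79
(1−α) = 683.79/867.46 = 0.7883;  α = 0.2117.
Bypass flow = 0.2117×1730 = 366.29 tonne/day.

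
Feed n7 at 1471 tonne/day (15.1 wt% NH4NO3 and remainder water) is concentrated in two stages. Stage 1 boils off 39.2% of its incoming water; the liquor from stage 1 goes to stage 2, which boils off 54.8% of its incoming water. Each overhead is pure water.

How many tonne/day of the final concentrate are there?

565.3 tonne/day

water in feed = 1471×0.849 = 1248.9 tonne/day.
After stage 1: water left = (1−0.392)×1248.9 = 759.32; stream total = 981.44 tonne/day.
After stage 2: water left = (1−0.548)×759.32 = 343.21; final concentrate = 565.33 tonne/day.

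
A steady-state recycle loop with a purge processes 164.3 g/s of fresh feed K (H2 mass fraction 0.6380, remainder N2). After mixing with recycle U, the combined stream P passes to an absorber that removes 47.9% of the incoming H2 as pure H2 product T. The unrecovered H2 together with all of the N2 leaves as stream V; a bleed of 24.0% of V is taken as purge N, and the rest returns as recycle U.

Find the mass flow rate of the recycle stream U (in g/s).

257.1 g/s

N2 enters only via K and leaves only via the purge: 164.3×0.362 = 0.240×(N2 in V), and the absorber passes all N2, so N2 in P = N2 in V = 247.82 g/s.
H2 in P: m_A = 164.3×0.638 + (1−0.240)·(1−0.479)·m_A, so m_A = 104.82/0.6040 = 173.54 g/s.
V = (1−0.479)×173.54 + 247.82 = 338.23 g/s.
Recycle U = (1−0.240)×338.23 = 257.06 g/s.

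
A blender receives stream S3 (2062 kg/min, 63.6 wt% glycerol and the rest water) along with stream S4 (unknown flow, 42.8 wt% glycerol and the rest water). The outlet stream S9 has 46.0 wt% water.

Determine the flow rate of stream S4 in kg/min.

1767 kg/min

Let S4 be the unknown flow. Total out = 2062 + S4.
water balance: 750.57 + 0.572·S4 = 0.460·(2062 + S4)
(0.572 − 0.460)·S4 = 0.460×2062 − 750.57 = 197.95
S4 = 197.95 / 0.112 = 1767.4 kg/min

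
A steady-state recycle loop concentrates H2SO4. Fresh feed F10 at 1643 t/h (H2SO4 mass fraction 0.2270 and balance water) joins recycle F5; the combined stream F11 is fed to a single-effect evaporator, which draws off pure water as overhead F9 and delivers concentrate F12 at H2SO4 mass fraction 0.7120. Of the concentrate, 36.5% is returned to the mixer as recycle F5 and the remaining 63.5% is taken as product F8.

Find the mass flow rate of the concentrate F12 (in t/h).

824.9 t/h

Overall H2SO4 balance (none leaves overhead): H2SO4 in fresh feed = H2SO4 in product, i.e. 1643×0.227 = (1−0.365)·F12·0.712.
F12 = 372.96/(0.712×0.635) = 824.92 t/h.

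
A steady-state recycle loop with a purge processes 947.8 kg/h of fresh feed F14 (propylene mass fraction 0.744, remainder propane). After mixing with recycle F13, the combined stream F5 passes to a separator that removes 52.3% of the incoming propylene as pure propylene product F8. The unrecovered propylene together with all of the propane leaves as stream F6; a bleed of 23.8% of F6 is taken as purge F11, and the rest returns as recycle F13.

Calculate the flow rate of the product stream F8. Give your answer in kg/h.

propylene in F5: m_A = 947.8×0.744 + (1−0.238)·(1−0.523)·m_A, so m_A = 705.16/0.6365 = 1107.8 kg/h.
Product F8 = 0.523×1107.8 = 579.4 kg/h.

579.4 kg/h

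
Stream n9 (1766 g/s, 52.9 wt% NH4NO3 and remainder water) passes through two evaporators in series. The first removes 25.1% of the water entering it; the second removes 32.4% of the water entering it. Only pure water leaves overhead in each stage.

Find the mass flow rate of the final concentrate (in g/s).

water in feed = 1766×0.471 = 831.79 g/s.
After stage 1: water left = (1−0.251)×831.79 = 623.01; stream total = 1557.2 g/s.
After stage 2: water left = (1−0.324)×623.01 = 421.15; final concentrate = 1355.4 g/s.

1355 g/s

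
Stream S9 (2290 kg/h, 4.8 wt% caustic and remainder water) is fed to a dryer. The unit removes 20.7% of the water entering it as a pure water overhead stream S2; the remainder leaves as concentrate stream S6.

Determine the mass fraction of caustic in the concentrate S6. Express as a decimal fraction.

caustic is not removed: 2290×0.048 = 109.92 kg/h of caustic enters S6.
water entering = 2290×0.952 = 2180.1 kg/h; overhead removed = 0.207×2180.1 = 451.28 kg/h.
Concentrate = 2290 − 451.28 = 1838.7 kg/h.
Mass fraction = 109.92/1838.7 = 0.060.

0.060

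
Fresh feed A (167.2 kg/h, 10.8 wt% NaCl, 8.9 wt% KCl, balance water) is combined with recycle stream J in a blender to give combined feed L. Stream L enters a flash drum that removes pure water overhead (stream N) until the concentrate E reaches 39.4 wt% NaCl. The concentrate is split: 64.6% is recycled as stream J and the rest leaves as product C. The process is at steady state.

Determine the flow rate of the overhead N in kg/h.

Overall NaCl balance (none leaves overhead): NaCl in fresh feed = NaCl in product, i.e. 167.2×0.108 = (1−0.646)·E·0.394.
E = 18.058/(0.394×0.354) = 129.47 kg/h.
Recycle J = 0.646×129.47 = 83.636 kg/h.
Combined feed L = 167.2 + 83.636 = 250.84 kg/h.
Overhead N = L − E = 250.84 − 129.47 = 121.37 kg/h.

121.4 kg/h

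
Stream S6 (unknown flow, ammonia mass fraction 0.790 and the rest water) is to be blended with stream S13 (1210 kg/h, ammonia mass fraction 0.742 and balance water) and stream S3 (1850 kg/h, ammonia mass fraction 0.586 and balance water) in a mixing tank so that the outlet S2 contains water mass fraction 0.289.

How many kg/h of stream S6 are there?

2452 kg/h

Let S6 be the unknown flow. Total out = 3060 + S6.
water balance: 1078.1 + 0.210·S6 = 0.289·(3060 + S6)
(0.210 − 0.289)·S6 = 0.289×3060 − 1078.1 = -193.74
S6 = -193.74 / -0.079 = 2452.4 kg/h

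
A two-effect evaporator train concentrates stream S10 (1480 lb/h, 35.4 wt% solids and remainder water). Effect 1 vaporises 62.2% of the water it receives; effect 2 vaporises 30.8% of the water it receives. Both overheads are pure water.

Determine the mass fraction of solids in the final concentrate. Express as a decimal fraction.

water in feed = 1480×0.646 = 956.08 lb/h.
After stage 1: water left = (1−0.622)×956.08 = 361.4; stream total = 885.32 lb/h.
After stage 2: water left = (1−0.308)×361.4 = 250.09; final concentrate = 774.01 lb/h.
solids fraction = 523.92/774.01 = 0.677.

0.677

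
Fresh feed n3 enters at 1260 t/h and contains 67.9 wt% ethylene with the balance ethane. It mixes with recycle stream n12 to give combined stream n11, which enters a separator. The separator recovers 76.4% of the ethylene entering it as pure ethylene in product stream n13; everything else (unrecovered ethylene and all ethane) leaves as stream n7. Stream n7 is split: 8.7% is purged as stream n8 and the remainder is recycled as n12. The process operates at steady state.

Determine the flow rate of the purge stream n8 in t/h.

ethane enters only via n3 and leaves only via the purge: 1260×0.321 = 0.087×(ethane in n7), and the separator passes all ethane, so ethane in n11 = ethane in n7 = 4649 t/h.
ethylene in n11: m_A = 1260×0.679 + (1−0.087)·(1−0.764)·m_A, so m_A = 855.54/0.7845 = 1090.5 t/h.
n7 = (1−0.764)×1090.5 + 4649 = 4906.3 t/h.
Purge n8 = 0.087×4906.3 = 426.85 t/h.

426.9 t/h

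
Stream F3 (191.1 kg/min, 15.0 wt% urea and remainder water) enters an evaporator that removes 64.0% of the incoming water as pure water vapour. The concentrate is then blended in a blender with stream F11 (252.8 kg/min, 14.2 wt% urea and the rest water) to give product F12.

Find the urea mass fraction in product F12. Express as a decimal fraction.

Vapour removed = 0.640×0.850×191.1 = 103.96 kg/min; concentrate = 87.142 kg/min.
urea reaching the mixer = 28.665 (from concentrate) + 252.8×0.142 = 64.563 kg/min.
Product flow = 87.142 + 252.8 = 339.94 kg/min; urea fraction = 0.190.

0.190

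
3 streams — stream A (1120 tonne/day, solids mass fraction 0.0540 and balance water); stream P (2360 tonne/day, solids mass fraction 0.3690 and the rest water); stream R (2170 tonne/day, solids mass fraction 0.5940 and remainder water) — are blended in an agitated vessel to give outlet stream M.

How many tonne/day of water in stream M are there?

water out = water in = 1120×0.946 + 2360×0.631 + 2170×0.406 = 3429.7 tonne/day.

3430 tonne/day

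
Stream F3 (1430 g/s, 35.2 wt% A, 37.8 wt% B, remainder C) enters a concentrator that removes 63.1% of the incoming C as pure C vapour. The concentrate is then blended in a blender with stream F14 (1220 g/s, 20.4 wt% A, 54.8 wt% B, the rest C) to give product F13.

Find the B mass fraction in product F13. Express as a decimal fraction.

0.502

Vapour removed = 0.631×0.270×1430 = 243.63 g/s; concentrate = 1186.4 g/s.
B reaching the mixer = 540.54 (from concentrate) + 1220×0.548 = 1209.1 g/s.
Product flow = 1186.4 + 1220 = 2406.4 g/s; B fraction = 0.502.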